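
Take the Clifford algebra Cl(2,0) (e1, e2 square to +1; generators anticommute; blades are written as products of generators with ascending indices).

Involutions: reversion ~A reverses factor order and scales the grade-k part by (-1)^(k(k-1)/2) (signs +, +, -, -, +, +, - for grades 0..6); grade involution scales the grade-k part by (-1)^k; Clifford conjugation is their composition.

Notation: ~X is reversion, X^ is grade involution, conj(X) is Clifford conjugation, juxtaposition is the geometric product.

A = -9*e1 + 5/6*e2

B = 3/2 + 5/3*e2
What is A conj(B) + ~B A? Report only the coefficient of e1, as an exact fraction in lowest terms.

first term: -25/18 - 27/2*e1 + 5/4*e2 + 15*e1 e2
second term: 25/18 - 27/2*e1 + 5/4*e2 + 15*e1 e2
Answer: -27


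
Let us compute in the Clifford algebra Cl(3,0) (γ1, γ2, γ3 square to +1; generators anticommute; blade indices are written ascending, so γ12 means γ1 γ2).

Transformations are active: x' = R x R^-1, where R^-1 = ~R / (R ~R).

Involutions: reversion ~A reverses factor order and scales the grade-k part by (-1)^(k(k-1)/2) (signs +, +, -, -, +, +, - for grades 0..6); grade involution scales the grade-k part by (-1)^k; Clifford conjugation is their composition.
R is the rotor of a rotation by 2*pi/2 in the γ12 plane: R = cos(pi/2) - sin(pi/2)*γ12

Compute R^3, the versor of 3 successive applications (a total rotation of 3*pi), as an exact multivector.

Rotor phase runs at HALF the rotation angle; powers of one rotor simply add phase, so after 3 steps in γ12 the phase is 3*pi/2 = 3*pi/2 and R^3 = cos(3*pi/2) - sin(3*pi/2)*γ12.
cos(3*pi/2) = 0 and sin(3*pi/2) = -1, so R^3 = γ12. The net rotation is 1*pi (after discarding 1 full turn, each of which contributes a factor -1 to the rotor); the rotor keeps the half-angle phase exactly.
Answer: γ12


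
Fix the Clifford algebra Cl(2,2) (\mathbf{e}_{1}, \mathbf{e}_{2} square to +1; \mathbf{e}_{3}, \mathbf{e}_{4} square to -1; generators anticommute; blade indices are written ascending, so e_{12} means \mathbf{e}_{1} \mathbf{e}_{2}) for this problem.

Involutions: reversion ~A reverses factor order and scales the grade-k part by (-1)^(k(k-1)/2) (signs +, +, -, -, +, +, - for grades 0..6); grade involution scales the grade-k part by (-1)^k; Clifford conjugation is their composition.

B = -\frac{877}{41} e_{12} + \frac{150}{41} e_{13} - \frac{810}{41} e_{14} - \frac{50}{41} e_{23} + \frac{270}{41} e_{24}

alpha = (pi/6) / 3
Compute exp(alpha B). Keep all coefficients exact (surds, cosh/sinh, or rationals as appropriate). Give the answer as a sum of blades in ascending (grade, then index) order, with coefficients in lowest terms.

B^2 term by term: the squares give (-\frac{877}{41})^2*(e_{12})^2 + (\frac{150}{41})^2*(e_{13})^2 + (-\frac{810}{41})^2*(e_{14})^2 + (-\frac{50}{41})^2*(e_{23})^2 + (\frac{270}{41})^2*(e_{24})^2 = \frac{769129}{1681}*(-1) + \frac{22500}{1681}*(+1) + \frac{656100}{1681}*(+1) + \frac{2500}{1681}*(+1) + \frac{72900}{1681}*(+1) = -9 (each basis 2-blade squares to minus the product of its generators' squares); cross terms between blades sharing an index anticommute and cancel; the commuting (index-disjoint) pairs give grade-4 terms 2*c*c'*(blade product), which cancel blade by blade — e_{1234}: -\frac{81000}{1681} + \frac{81000}{1681} = 0 — confirming B is simple. So B^2 = -9.
B^2 = -9 — a negative square means the series sums to a rotation: l = 3, alpha*l = \frac{\pi}{6}, so exp(alpha B) = cos(\frac{\pi}{6}) + (sin(\frac{\pi}{6})/3)*B = \frac{\sqrt{3}}{2} + (\frac{1}{6})*B.
Answer: \frac{\sqrt{3}}{2} - \frac{877}{246} e_{12} + \frac{25}{41} e_{13} - \frac{135}{41} e_{14} - \frac{25}{123} e_{23} + \frac{45}{41} e_{24}


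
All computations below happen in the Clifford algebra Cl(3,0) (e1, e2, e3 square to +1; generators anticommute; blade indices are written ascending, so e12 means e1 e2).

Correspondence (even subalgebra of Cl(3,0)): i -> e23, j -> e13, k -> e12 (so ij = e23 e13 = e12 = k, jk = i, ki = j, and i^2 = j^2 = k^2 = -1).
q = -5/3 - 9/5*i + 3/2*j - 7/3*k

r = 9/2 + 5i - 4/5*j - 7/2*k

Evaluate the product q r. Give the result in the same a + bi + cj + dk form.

In blades: q = -5/3 - 7/3*e12 + 3/2*e13 - 9/5*e23, r = 9/2 - 7/2*e12 - 4/5*e13 + 5*e23.
Distribute q over r term by term (generator squares from the signature, products reordered to ascending indices): (-5/3)*r = -15/2 + 35/6*e12 + 4/3*e13 - 25/3*e23; (-7/3*e12)*r = -49/6 - 21/2*e12 - 35/3*e13 - 28/15*e23; (3/2*e13)*r = 6/5 - 15/2*e12 + 27/4*e13 - 21/4*e23; (-9/5*e23)*r = 9 + 36/25*e12 - 63/10*e13 - 81/10*e23.
Sum: -82/15 - 1609/150*e12 - 593/60*e13 - 471/20*e23; translating back through the correspondence:
Answer: -82/15 - 471/20*i - 593/60*j - 1609/150*k


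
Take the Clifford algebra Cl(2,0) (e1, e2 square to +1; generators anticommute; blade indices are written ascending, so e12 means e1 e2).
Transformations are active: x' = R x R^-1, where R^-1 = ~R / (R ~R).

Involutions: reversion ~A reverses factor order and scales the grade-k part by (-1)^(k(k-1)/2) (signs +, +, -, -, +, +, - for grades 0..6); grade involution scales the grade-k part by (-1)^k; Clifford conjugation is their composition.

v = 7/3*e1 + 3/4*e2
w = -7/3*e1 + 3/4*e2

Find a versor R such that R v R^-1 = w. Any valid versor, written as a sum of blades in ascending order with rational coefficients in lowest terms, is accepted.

Sketch: the shared square 865/144 makes R = v + w = 3/2*e2 the natural versor; its sandwich fixes that direction, negates (v - w)/2, and sends v to w.
Answer: 3/2*e2


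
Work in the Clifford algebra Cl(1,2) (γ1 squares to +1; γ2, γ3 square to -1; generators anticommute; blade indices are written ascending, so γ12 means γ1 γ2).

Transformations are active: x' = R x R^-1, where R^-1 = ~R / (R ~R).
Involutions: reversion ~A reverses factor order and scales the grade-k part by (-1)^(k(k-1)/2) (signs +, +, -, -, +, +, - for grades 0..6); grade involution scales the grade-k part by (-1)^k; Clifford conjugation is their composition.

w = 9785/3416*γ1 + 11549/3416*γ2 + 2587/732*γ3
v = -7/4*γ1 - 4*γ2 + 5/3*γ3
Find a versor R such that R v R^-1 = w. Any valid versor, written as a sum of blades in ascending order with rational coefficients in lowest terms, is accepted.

Key observation: q(v) = q(w) = -2263/144 (sandwiches preserve the norm), so R = v + w = 3807/3416*γ1 - 2115/3416*γ2 + 1269/244*γ3 works whenever it is invertible — the component of v along it is kept and (v - w)/2 reverses, sending v to w.
Answer: 3807/3416*γ1 - 2115/3416*γ2 + 1269/244*γ3


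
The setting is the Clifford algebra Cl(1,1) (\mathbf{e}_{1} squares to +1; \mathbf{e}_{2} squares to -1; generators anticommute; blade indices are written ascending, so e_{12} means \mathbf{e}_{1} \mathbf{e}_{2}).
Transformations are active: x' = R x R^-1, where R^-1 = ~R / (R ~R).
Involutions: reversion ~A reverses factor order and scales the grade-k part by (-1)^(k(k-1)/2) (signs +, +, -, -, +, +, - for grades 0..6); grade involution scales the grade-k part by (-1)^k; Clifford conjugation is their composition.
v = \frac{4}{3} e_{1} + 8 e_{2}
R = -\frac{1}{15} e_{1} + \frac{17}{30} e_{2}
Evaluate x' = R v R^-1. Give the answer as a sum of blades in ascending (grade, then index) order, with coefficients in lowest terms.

~R = -\frac{1}{15} e_{1} + \frac{17}{30} e_{2}, and R ~R = -\frac{19}{60}, so R^-1 = ~R / (-\frac{19}{60}).
R v = -\frac{208}{45} - \frac{58}{45} e_{12}
Answer: -\frac{2804}{855} e_{1} + \frac{7304}{855} e_{2}


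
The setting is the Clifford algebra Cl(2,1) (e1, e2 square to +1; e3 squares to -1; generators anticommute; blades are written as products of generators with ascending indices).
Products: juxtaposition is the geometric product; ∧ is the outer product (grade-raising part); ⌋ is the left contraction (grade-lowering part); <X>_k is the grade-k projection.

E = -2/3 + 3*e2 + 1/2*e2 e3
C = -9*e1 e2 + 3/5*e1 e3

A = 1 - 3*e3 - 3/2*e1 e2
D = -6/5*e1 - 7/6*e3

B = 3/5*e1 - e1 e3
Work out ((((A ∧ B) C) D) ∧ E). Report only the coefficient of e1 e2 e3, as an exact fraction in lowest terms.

step 1: 3/5*e1 + 4/5*e1 e3
step 2: 12/25 - 27/5*e2 + 9/25*e3 - 36/5*e2 e3
step 3: 21/50 - 72/125*e1 - 42/5*e2 - 14/25*e3 - 162/25*e1 e2 + 54/125*e1 e3 + 63/10*e2 e3 + 216/25*e1 e2 e3
step 4: -7/25 + 48/125*e1 + 343/50*e2 + 28/75*e3 + 324/125*e1 e2 - 36/125*e1 e3 - 231/100*e2 e3 - 918/125*e1 e2 e3
Answer: -918/125


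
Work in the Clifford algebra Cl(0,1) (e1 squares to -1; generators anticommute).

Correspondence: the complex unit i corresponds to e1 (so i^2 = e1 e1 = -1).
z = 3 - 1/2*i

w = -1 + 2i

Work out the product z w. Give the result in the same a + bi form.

In blades: z = 3 - 1/2*e1, w = -1 + 2*e1.
Distribute z over w term by term (generator squares from the signature, products reordered to ascending indices): (3)*w = -3 + 6*e1; (-1/2*e1)*w = 1 + 1/2*e1.
Sum: -2 + 13/2*e1; translating back through the correspondence:
Answer: -2 + 13/2*i


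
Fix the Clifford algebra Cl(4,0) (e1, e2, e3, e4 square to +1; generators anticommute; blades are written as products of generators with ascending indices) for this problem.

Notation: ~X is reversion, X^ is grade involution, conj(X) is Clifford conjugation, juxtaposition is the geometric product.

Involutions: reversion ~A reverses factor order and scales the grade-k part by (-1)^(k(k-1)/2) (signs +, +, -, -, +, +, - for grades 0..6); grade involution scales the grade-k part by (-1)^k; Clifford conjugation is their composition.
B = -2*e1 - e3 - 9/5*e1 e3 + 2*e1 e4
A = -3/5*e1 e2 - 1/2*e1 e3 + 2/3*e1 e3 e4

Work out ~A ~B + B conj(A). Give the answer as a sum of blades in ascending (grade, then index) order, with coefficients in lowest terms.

first term: -9/10 - 1/2*e1 + 6/5*e2 + 7/3*e3 + 6/5*e4 - 2/3*e1 e4 - 27/25*e2 e3 + 6/5*e2 e4 + 7/3*e3 e4 - 3/5*e1 e2 e3
second term: 9/10 + 1/2*e1 - 6/5*e2 + 1/3*e3 + 6/5*e4 + 2/3*e1 e4 - 27/25*e2 e3 + 6/5*e2 e4 - 1/3*e3 e4 - 3/5*e1 e2 e3
Answer: 8/3*e3 + 12/5*e4 - 54/25*e2 e3 + 12/5*e2 e4 + 2*e3 e4 - 6/5*e1 e2 e3


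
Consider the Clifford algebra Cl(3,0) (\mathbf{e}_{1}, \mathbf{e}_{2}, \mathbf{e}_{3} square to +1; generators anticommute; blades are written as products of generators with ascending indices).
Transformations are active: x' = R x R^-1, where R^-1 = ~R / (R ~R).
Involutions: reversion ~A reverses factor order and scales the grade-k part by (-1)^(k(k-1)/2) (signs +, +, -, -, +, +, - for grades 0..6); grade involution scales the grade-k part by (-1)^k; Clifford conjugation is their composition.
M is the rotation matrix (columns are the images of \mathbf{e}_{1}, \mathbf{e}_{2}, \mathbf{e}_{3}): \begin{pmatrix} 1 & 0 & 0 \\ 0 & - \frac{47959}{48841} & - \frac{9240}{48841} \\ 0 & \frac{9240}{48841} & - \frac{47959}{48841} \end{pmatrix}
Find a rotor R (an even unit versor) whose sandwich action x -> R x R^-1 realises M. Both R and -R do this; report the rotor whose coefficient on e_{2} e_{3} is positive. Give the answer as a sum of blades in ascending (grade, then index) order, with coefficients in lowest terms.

Method: write R = a + b12*e_{1} e_{2} + b13*e_{1} e_{3} + b23*e_{2} e_{3} with a^2 + b12^2 + b13^2 + b23^2 = 1 (so R^-1 = ~R). Expanding the columns R e_j ~R gives tr M = 4a^2 - 1 and, from the antisymmetric part, M21 - M12 = -4a*b12, M13 - M31 = 4a*b13, M32 - M23 = -4a*b23.
Here tr M = -\frac{47077}{48841}, so a^2 = (1 + tr M)/4 = \frac{441}{48841} and a = ±\frac{21}{221}. Taking a = \frac{21}{221}: M21 - M12 = 0, M13 - M31 = 0, M32 - M23 = \frac{18480}{48841}, giving b12 = 0, b13 = 0, b23 = -\frac{220}{221}, i.e. R = \frac{21}{221} - \frac{220}{221} e_{2} e_{3}.
Its e_{2} e_{3} coefficient is negative, so report the other preimage -R.
Answer: -\frac{21}{221} + \frac{220}{221} e_{2} e_{3}. Recall the cover is two-to-one: with M of trace -\frac{47077}{48841}, both preimages act alike, and the stated e_{2} e_{3} sign chooses the sheet.


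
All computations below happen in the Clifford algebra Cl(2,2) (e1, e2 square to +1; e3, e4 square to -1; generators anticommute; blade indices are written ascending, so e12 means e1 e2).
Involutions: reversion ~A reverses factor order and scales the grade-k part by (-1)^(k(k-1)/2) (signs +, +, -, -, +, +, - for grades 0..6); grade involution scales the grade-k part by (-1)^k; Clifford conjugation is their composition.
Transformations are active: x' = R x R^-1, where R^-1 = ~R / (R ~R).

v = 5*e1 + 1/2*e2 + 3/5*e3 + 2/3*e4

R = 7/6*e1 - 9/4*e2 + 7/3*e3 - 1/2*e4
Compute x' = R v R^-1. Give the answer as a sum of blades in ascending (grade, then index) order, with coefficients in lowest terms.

~R = 7/6*e1 - 9/4*e2 + 7/3*e3 - 1/2*e4, and R ~R = 35/48, so R^-1 = ~R / (35/48).
R v = 437/120 + 71/6*e12 - 329/30*e13 + 59/18*e14 - 151/60*e23 - 5/4*e24 + 167/90*e34
Answer: 499/75*e1 - 8041/350*e2 + 1703/75*e3 - 2972/525*e4


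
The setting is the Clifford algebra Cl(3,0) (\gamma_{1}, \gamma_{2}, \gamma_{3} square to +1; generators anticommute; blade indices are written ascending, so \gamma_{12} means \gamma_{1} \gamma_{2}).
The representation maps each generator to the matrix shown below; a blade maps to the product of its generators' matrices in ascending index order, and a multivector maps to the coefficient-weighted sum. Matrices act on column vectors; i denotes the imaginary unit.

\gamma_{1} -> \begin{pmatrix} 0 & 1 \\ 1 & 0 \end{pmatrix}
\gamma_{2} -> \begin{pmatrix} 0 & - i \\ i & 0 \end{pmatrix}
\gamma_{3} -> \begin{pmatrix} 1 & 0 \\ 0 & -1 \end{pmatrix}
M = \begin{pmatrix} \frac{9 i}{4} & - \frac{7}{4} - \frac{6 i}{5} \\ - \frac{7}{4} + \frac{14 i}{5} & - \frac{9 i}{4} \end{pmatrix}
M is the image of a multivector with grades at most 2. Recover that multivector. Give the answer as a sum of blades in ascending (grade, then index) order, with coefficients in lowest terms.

Method: 1, rho(\gamma_{1}), rho(\gamma_{2}), rho(\gamma_{3}) form a trace-orthogonal basis of the 2x2 complex matrices (tr(X Y) = 2 if X = Y, else 0), so M = m0*1 + m1*rho(\gamma_{1}) + m2*rho(\gamma_{2}) + m3*rho(\gamma_{3}) with m0 = tr(M)/2 = 0, m1 = tr(M rho(\gamma_{1}))/2 = - \frac{7}{4} + \frac{4 i}{5}, m2 = tr(M rho(\gamma_{2}))/2 = 2, m3 = tr(M rho(\gamma_{3}))/2 = \frac{9 i}{4}.
Multiplying table entries, the bivector images are rho(\gamma_{12}) = i*rho(\gamma_{3}), rho(\gamma_{13}) = -i*rho(\gamma_{2}), rho(\gamma_{23}) = i*rho(\gamma_{1}); with real blade coefficients the real parts of m0..m3 are the coefficients of 1, \gamma_{1}, \gamma_{2}, \gamma_{3} and the imaginary parts give the bivectors (\gamma_{23}: Im m1, \gamma_{13}: -Im m2, \gamma_{12}: Im m3).
Answer: -\frac{7}{4} \gamma_{1} + 2 \gamma_{2} + \frac{9}{4} \gamma_{12} + \frac{4}{5} \gamma_{23}


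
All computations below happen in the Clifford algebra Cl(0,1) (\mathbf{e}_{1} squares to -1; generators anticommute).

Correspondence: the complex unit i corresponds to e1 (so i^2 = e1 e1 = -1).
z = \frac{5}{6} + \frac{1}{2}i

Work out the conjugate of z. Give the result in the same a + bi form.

In blades: z = \frac{5}{6} + \frac{1}{2} e_{1}.
Conjugation here is Clifford conjugation: the scalar is fixed and the grade-1 and grade-2 blades all flip sign, giving \frac{5}{6} - \frac{1}{2} e_{1}; translating back:
Answer: \frac{5}{6} - \frac{1}{2}i


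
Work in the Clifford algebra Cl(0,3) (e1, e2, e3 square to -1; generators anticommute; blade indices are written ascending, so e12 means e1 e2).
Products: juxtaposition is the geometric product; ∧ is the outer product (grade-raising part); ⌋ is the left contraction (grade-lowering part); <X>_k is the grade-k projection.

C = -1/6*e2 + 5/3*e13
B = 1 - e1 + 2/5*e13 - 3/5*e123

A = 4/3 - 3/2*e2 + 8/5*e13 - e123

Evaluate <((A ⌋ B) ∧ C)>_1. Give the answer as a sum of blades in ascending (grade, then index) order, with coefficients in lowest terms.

step 1: 97/75 - 4/3*e1 - 24/25*e2 + 43/30*e13 - 4/5*e123
step 2: -97/450*e2 + 2/9*e12 + 97/45*e13 + 331/180*e123
step 3: -97/450*e2
Answer: -97/450*e2


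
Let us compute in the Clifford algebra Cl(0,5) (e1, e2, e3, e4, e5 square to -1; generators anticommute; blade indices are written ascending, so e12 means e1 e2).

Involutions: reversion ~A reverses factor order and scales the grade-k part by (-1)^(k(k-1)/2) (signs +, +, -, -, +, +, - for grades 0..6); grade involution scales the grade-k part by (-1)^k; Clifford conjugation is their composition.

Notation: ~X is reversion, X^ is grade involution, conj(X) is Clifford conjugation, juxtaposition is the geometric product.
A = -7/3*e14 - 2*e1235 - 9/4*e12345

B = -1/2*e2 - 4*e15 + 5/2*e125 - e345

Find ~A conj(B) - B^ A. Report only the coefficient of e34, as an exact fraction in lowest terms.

first term: -5*e3 + 9/4*e12 + 8*e23 - 45/8*e34 + 28/3*e45 + 5/6*e124 - 4/3*e135 - 9*e234 - 35/6*e245 - 9/8*e1345
second term: -5*e3 - 9/4*e12 - 8*e23 + 45/8*e34 - 28/3*e45 - 5/6*e124 + 4/3*e135 + 9*e234 + 35/6*e245 - 9/8*e1345
Answer: -45/4


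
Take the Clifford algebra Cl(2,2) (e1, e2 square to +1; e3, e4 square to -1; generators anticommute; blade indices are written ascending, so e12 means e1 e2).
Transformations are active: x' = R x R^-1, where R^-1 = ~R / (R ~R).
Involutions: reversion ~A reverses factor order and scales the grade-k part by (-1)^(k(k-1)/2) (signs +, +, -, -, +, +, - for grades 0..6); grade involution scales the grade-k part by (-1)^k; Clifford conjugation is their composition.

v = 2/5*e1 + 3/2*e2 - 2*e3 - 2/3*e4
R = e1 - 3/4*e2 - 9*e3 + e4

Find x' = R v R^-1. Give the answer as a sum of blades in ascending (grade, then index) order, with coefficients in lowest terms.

~R = e1 - 3/4*e2 - 9*e3 + e4, and R ~R = -1287/16, so R^-1 = ~R / (-1287/16).
R v = -2167/120 + 9/5*e12 + 8/5*e13 - 16/15*e14 + 15*e23 - e24 + 8*e34
Answer: 86/1755*e1 - 2149/1170*e2 - 398/195*e3 + 1958/1755*e4


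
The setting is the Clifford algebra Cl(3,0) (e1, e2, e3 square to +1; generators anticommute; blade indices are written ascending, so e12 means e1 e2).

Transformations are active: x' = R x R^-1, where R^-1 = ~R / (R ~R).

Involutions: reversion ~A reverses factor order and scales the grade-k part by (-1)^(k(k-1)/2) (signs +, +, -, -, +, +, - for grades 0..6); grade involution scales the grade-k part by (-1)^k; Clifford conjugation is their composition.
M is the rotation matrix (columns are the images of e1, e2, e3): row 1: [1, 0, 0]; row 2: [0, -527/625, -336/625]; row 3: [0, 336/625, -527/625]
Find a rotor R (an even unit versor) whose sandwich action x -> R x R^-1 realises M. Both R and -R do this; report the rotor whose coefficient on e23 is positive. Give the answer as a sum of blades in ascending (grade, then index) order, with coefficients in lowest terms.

Method: write R = a + b12*e12 + b13*e13 + b23*e23 with a^2 + b12^2 + b13^2 + b23^2 = 1 (so R^-1 = ~R). Expanding the columns R e_j ~R gives tr M = 4a^2 - 1 and, from the antisymmetric part, M21 - M12 = -4a*b12, M13 - M31 = 4a*b13, M32 - M23 = -4a*b23.
Here tr M = -429/625, so a^2 = (1 + tr M)/4 = 49/625 and a = ±7/25. Taking a = 7/25: M21 - M12 = 0, M13 - M31 = 0, M32 - M23 = 672/625, giving b12 = 0, b13 = 0, b23 = -24/25, i.e. R = 7/25 - 24/25*e23.
Its e23 coefficient is negative, so report the other preimage -R.
Answer: -7/25 + 24/25*e23. Note: both R and -R realise this M (trace -429/625); the covering map identifies them, and the e23-coefficient sign is the tie-breaker.


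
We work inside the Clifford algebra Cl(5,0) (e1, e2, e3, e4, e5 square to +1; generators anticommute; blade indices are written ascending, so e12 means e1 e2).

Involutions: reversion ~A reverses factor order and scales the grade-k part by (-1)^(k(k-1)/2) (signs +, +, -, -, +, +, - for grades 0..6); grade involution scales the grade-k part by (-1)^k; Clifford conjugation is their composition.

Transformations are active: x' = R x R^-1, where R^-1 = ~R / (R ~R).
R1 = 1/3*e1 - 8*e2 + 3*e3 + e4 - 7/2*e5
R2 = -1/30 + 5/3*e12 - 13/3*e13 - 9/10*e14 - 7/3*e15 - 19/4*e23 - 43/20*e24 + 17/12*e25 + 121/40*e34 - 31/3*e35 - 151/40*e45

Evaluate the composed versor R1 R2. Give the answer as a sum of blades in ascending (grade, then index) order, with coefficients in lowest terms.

Distribute over the terms of R1 (each basis-blade product reordered to ascending indices, repeated generators contracted through their squares):
(1/3*e1) R2 = -1/90*e1 + 5/9*e2 - 13/9*e3 - 3/10*e4 - 7/9*e5 - 19/12*e123 - 43/60*e124 + 17/36*e125 + 121/120*e134 - 31/9*e135 - 151/120*e145
(-8*e2) R2 = 40/3*e1 + 4/15*e2 + 38*e3 + 86/5*e4 - 34/3*e5 - 104/3*e123 - 36/5*e124 - 56/3*e125 - 121/5*e234 + 248/3*e235 + 151/5*e245
(3*e3) R2 = 13*e1 + 57/4*e2 - 1/10*e3 + 363/40*e4 - 31*e5 + 5*e123 + 27/10*e134 + 7*e135 + 129/20*e234 - 17/4*e235 - 453/40*e345
(e4) R2 = 9/10*e1 + 43/20*e2 - 121/40*e3 - 1/30*e4 - 151/40*e5 + 5/3*e124 - 13/3*e134 + 7/3*e145 - 19/4*e234 - 17/12*e245 + 31/3*e345
(-7/2*e5) R2 = -49/6*e1 + 119/24*e2 - 217/6*e3 - 1057/80*e4 + 7/60*e5 - 35/6*e125 + 91/6*e135 + 63/20*e145 + 133/8*e235 + 301/40*e245 - 847/80*e345
Summing the partial products and collecting blades:
Answer: 343/18*e1 + 1597/72*e2 - 197/72*e3 + 611/48*e4 - 16837/360*e5 - 125/4*e123 - 25/4*e124 - 865/36*e125 - 5/8*e134 + 337/18*e135 + 169/40*e145 - 45/2*e234 + 2281/24*e235 + 4357/120*e245 - 2779/240*e345


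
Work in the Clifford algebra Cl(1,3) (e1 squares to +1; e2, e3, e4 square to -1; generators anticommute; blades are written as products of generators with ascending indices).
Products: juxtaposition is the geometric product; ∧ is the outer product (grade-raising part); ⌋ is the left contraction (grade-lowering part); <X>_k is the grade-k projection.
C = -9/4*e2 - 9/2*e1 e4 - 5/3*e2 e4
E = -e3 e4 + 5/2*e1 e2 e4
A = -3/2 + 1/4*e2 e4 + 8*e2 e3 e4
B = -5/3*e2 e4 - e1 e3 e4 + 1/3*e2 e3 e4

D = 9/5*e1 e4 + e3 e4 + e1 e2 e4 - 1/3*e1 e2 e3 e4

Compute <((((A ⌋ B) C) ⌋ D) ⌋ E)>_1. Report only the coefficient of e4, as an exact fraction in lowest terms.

step 1: 37/12 + 1/12*e3 + 5/2*e2 e4 + 3/2*e1 e3 e4 - 1/2*e2 e3 e4
step 2: 25/6 - 111/16*e2 + 91/12*e3 - 45/8*e4 + 45/4*e1 e2 - 111/8*e1 e4 + 3/16*e2 e3 - 185/36*e2 e4 - 9/8*e3 e4 + 19/4*e1 e2 e3 + 3/8*e1 e3 e4 + 5/36*e2 e3 e4 - 27/8*e1 e2 e3 e4
step 3: -999/40 - 1067/216*e1 + 14*e2 - 45/8*e3 + 21/4*e4 + 21/4*e1 e2 + 185/108*e1 e3 + 5/8*e1 e4 + 37/8*e2 e3 + 5/12*e3 e4 + 15/8*e1 e2 e3 + 241/36*e1 e2 e4 + 37/16*e1 e3 e4 - 25/18*e1 e2 e3 e4
step 4: -1175/72 - 25/16*e2 - 21/4*e3 + 15/2*e4 - 105/8*e1 e2 + 35*e1 e4 - 5335/432*e2 e4 + 999/40*e3 e4 - 999/16*e1 e2 e4
step 5: -25/16*e2 - 21/4*e3 + 15/2*e4
Answer: 15/2


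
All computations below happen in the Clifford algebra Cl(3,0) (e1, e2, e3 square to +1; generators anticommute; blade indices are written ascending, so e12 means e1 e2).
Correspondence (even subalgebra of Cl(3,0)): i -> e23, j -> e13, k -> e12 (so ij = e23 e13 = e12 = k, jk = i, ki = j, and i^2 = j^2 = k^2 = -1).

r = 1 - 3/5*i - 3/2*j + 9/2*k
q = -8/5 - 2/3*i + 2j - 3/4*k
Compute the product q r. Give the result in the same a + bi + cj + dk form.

In blades: q = -8/5 - 3/4*e12 + 2*e13 - 2/3*e23, r = 1 + 9/2*e12 - 3/2*e13 - 3/5*e23.
Distribute q over r term by term (generator squares from the signature, products reordered to ascending indices): (-8/5)*r = -8/5 - 36/5*e12 + 12/5*e13 + 24/25*e23; (-3/4*e12)*r = 27/8 - 3/4*e12 + 9/20*e13 - 9/8*e23; (2*e13)*r = 3 + 6/5*e12 + 2*e13 + 9*e23; (-2/3*e23)*r = -2/5 + e12 + 3*e13 - 2/3*e23.
Sum: 35/8 - 23/4*e12 + 157/20*e13 + 4901/600*e23; translating back through the correspondence:
Answer: 35/8 + 4901/600*i + 157/20*j - 23/4*k


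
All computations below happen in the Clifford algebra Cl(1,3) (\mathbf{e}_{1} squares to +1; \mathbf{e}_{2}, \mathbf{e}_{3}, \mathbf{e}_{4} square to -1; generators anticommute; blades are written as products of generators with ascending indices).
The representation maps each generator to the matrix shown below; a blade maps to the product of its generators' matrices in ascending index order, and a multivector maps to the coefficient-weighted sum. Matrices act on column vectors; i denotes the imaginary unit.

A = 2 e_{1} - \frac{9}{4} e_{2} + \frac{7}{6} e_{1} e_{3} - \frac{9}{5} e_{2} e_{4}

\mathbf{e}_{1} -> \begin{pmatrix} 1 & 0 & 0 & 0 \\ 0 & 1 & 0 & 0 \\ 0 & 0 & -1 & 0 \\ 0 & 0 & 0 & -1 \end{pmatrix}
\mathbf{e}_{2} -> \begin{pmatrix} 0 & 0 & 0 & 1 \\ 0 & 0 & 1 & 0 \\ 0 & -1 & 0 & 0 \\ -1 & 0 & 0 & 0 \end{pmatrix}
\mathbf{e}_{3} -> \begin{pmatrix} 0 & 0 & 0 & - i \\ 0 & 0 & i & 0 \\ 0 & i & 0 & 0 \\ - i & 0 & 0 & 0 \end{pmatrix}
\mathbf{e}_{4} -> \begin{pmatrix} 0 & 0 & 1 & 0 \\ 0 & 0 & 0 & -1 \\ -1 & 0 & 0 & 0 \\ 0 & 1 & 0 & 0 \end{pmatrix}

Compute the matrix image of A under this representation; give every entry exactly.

Bivector images (products of the table entries): rho(e_{1} e_{3}) = rho(\mathbf{e}_{1})rho(\mathbf{e}_{3}) = \begin{pmatrix} 0 & 0 & 0 & - i \\ 0 & 0 & i & 0 \\ 0 & - i & 0 & 0 \\ i & 0 & 0 & 0 \end{pmatrix}; rho(e_{2} e_{4}) = rho(\mathbf{e}_{2})rho(\mathbf{e}_{4}) = \begin{pmatrix} 0 & 1 & 0 & 0 \\ -1 & 0 & 0 & 0 \\ 0 & 0 & 0 & 1 \\ 0 & 0 & -1 & 0 \end{pmatrix}.
M = (2)*rho(e_{1}) + (-\frac{9}{4})*rho(e_{2}) + (\frac{7}{6})*rho(e_{1} e_{3}) + (-\frac{9}{5})*rho(e_{2} e_{4}), summed entrywise:
Answer: \begin{pmatrix} 2 & - \frac{9}{5} & 0 & - \frac{9}{4} - \frac{7 i}{6} \\ \frac{9}{5} & 2 & - \frac{9}{4} + \frac{7 i}{6} & 0 \\ 0 & \frac{9}{4} - \frac{7 i}{6} & -2 & - \frac{9}{5} \\ \frac{9}{4} + \frac{7 i}{6} & 0 & \frac{9}{5} & -2 \end{pmatrix}


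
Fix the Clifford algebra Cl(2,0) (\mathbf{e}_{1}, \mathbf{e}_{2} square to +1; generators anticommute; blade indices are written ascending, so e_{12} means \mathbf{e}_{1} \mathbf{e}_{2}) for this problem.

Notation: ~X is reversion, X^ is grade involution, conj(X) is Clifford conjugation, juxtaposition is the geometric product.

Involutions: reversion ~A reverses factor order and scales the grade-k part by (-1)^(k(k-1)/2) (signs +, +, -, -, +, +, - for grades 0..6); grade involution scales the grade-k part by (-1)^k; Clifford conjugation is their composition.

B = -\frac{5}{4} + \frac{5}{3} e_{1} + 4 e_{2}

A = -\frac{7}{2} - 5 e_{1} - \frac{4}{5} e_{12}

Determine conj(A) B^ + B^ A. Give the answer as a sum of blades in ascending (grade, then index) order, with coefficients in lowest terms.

first term: -\frac{95}{24} - \frac{217}{60} e_{1} + \frac{46}{3} e_{2} - 21 e_{12}
second term: \frac{305}{24} + \frac{533}{60} e_{1} + \frac{46}{3} e_{2} - 19 e_{12}
Answer: \frac{35}{4} + \frac{79}{15} e_{1} + \frac{92}{3} e_{2} - 40 e_{12}


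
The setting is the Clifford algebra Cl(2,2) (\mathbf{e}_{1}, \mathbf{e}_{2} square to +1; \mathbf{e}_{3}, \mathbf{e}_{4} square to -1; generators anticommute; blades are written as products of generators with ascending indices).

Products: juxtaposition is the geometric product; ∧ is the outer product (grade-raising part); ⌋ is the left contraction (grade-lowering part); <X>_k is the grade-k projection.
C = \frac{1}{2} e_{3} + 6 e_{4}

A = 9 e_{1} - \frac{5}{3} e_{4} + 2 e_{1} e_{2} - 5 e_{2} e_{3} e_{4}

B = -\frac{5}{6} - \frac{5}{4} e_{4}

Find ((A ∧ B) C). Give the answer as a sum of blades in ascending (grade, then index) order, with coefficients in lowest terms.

step 1: -\frac{15}{2} e_{1} + \frac{25}{18} e_{4} - \frac{5}{3} e_{1} e_{2} - \frac{45}{4} e_{1} e_{4} - \frac{5}{2} e_{1} e_{2} e_{4} + \frac{25}{6} e_{2} e_{3} e_{4}
step 2: -\frac{25}{3} + \frac{135}{2} e_{1} + 15 e_{1} e_{2} - \frac{15}{4} e_{1} e_{3} - 45 e_{1} e_{4} - 25 e_{2} e_{3} + \frac{25}{12} e_{2} e_{4} - \frac{25}{36} e_{3} e_{4} - \frac{5}{6} e_{1} e_{2} e_{3} - 10 e_{1} e_{2} e_{4} + \frac{45}{8} e_{1} e_{3} e_{4} + \frac{5}{4} e_{1} e_{2} e_{3} e_{4}
Answer: -\frac{25}{3} + \frac{135}{2} e_{1} + 15 e_{1} e_{2} - \frac{15}{4} e_{1} e_{3} - 45 e_{1} e_{4} - 25 e_{2} e_{3} + \frac{25}{12} e_{2} e_{4} - \frac{25}{36} e_{3} e_{4} - \frac{5}{6} e_{1} e_{2} e_{3} - 10 e_{1} e_{2} e_{4} + \frac{45}{8} e_{1} e_{3} e_{4} + \frac{5}{4} e_{1} e_{2} e_{3} e_{4}


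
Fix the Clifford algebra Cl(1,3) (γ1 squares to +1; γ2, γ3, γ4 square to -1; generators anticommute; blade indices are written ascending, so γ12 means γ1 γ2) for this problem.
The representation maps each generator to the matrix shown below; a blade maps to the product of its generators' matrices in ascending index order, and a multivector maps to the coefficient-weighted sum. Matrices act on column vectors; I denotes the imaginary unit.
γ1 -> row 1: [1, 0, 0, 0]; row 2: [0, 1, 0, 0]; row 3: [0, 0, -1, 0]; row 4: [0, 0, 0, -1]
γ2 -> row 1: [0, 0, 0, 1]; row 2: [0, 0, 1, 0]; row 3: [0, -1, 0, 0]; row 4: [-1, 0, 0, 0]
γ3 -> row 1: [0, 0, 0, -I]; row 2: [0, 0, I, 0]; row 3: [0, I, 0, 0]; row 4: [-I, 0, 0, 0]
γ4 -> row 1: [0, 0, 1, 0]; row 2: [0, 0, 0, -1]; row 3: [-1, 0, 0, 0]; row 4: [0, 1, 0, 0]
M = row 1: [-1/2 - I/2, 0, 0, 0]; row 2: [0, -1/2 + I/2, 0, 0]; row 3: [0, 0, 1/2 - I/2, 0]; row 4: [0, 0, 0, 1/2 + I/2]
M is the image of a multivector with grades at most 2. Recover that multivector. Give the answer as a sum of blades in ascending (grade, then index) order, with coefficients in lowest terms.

Method: the blade images are trace-orthogonal — tr(rho(e_A) rho(e_B)^-1) = 4 if A = B and 0 otherwise — and rho(e_A)^-1 = (e_A)^2 * rho(e_A) with (e_A)^2 = +1 or -1, so the coefficient of e_A in the preimage is (e_A)^2 * tr(M rho(e_A))/4.
Nonzero projections over blades of grade <= 2: γ1: (γ1)^2 = +1, tr(M rho(γ1)) = -2, coefficient -1/2; γ23: (γ23)^2 = -1, tr(M rho(γ23)) = -2, coefficient 1/2. Every other blade of grade <= 2 projects to 0.
Answer: -1/2*γ1 + 1/2*γ23


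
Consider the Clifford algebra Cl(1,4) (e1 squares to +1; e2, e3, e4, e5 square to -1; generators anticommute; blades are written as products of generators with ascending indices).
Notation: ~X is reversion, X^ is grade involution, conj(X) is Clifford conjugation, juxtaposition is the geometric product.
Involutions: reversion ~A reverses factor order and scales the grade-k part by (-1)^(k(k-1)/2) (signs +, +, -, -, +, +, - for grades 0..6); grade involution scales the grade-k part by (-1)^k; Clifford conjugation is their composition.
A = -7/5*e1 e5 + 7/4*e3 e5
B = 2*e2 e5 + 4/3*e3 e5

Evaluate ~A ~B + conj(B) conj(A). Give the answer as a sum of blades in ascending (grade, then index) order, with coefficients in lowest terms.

first term: -7/3 - 14/5*e1 e2 - 28/15*e1 e3 - 7/2*e2 e3
second term: -7/3 + 14/5*e1 e2 + 28/15*e1 e3 + 7/2*e2 e3
Answer: -14/3


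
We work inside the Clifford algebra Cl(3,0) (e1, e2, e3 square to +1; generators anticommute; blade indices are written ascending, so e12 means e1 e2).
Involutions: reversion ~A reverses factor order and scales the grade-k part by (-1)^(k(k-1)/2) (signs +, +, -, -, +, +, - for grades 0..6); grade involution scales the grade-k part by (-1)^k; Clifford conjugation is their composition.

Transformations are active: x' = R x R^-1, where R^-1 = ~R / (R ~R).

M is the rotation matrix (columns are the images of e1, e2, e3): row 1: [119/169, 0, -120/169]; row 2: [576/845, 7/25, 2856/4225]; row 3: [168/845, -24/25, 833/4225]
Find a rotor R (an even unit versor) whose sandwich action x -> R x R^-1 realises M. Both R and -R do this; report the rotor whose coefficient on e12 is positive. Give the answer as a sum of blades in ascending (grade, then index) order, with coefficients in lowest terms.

Method: write R = a + b12*e12 + b13*e13 + b23*e23 with a^2 + b12^2 + b13^2 + b23^2 = 1 (so R^-1 = ~R). Expanding the columns R e_j ~R gives tr M = 4a^2 - 1 and, from the antisymmetric part, M21 - M12 = -4a*b12, M13 - M31 = 4a*b13, M32 - M23 = -4a*b23.
Here tr M = 4991/4225, so a^2 = (1 + tr M)/4 = 2304/4225 and a = ±48/65. Taking a = 48/65: M21 - M12 = 576/845, M13 - M31 = -768/845, M32 - M23 = -6912/4225, giving b12 = -3/13, b13 = -4/13, b23 = 36/65, i.e. R = 48/65 - 3/13*e12 - 4/13*e13 + 36/65*e23.
Its e12 coefficient is negative, so report the other preimage -R.
Answer: -48/65 + 3/13*e12 + 4/13*e13 - 36/65*e23. Sheet selection: the two-to-one cover makes ±R indistinguishable at the matrix level (trace 4991/4225), so uniqueness comes from the required sign on e12.


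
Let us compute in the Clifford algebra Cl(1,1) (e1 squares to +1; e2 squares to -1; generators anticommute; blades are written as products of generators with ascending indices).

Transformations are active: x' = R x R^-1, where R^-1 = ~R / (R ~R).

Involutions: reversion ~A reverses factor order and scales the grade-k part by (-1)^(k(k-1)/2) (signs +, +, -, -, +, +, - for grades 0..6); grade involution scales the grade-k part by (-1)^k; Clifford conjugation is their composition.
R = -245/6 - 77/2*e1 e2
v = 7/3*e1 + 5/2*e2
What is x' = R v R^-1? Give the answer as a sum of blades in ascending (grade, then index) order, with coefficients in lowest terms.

~R = -245/6 + 77/2*e1 e2, and R ~R = 1666/9, so R^-1 = ~R / (1666/9).
R v = 35/36*e1 - 49/4*e2
Answer: -1127/408*e1 + 395/136*e2


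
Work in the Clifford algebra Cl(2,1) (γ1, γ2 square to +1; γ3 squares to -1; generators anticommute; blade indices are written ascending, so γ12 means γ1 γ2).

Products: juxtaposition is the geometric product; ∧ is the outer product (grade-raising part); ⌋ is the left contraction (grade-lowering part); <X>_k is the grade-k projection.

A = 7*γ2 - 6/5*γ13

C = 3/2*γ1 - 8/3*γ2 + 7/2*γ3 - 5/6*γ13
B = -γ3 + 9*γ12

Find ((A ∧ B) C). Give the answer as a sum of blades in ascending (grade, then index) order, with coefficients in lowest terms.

step 1: -7*γ23
step 2: 49/2*γ2 - 56/3*γ3 - 35/6*γ12 - 21/2*γ123
Answer: 49/2*γ2 - 56/3*γ3 - 35/6*γ12 - 21/2*γ123


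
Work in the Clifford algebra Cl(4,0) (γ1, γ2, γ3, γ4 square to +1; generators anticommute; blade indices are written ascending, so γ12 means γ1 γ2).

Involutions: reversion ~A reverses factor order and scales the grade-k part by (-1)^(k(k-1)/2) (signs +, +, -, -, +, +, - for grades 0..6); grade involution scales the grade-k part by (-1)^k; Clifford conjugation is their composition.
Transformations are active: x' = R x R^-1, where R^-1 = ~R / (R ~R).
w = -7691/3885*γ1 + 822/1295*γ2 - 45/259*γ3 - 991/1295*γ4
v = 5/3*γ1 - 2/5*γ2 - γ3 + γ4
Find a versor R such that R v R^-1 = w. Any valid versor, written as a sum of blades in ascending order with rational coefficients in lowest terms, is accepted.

Sketch: the shared square 1111/225 makes R = v + w = -1216/3885*γ1 + 304/1295*γ2 - 304/259*γ3 + 304/1295*γ4 the natural versor; its sandwich fixes that direction, negates (v - w)/2, and sends v to w.
Answer: -1216/3885*γ1 + 304/1295*γ2 - 304/259*γ3 + 304/1295*γ4


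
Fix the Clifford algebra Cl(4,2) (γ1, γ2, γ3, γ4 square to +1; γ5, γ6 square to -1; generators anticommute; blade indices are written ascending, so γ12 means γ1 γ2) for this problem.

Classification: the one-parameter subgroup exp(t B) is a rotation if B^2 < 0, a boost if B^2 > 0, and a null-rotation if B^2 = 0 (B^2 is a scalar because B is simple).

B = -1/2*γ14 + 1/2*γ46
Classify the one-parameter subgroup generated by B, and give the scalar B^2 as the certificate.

B^2 term by term: the squares give (-1/2)^2*(γ14)^2 + (1/2)^2*(γ46)^2 = 1/4*(-1) + 1/4*(+1) = 0 (each basis 2-blade squares to minus the product of its generators' squares); cross terms between blades sharing an index anticommute and cancel. So B^2 = 0.
Answer: null-rotation, certificate B^2 = 0. The scalar 0 is the complete invariant here: its sign names the subgroup type.


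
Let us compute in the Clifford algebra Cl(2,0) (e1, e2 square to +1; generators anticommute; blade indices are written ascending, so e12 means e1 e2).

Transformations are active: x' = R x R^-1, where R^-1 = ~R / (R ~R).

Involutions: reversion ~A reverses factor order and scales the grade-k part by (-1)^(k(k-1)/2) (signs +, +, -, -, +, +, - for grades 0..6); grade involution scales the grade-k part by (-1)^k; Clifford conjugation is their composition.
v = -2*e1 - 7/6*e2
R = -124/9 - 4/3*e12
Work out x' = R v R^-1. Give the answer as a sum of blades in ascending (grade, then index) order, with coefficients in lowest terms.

~R = -124/9 + 4/3*e12, and R ~R = 15520/81, so R^-1 = ~R / (15520/81).
R v = 262/9*e1 + 362/27*e2
Answer: -2121/970*e1 - 1108/1455*e2


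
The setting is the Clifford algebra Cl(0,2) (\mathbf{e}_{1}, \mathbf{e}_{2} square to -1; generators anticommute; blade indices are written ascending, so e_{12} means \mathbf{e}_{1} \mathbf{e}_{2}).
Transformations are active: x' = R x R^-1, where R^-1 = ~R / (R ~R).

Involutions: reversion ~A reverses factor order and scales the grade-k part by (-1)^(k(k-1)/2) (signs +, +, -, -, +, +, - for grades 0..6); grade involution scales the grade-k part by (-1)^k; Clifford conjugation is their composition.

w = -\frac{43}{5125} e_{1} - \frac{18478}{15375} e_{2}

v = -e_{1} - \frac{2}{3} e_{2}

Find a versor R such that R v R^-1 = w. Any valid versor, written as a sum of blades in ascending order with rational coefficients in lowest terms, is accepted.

Here q(v) = q(w) = -\frac{13}{9}; the classical choice R = v + w = -\frac{5168}{5125} e_{1} - \frac{9576}{5125} e_{2} then realises v -> w under the sandwich.
Answer: -\frac{5168}{5125} e_{1} - \frac{9576}{5125} e_{2}


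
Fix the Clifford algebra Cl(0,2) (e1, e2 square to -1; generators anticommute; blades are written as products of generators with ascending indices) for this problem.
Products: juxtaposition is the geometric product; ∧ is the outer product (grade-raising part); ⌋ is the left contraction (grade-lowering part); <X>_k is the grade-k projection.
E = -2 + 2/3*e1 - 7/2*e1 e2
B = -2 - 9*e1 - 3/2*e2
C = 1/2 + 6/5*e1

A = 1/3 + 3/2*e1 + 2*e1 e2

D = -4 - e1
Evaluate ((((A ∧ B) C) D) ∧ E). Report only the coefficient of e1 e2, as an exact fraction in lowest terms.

step 1: -2/3 - 6*e1 - 1/2*e2 - 25/4*e1 e2
step 2: 103/15 - 19/5*e1 - 31/4*e2 - 101/40*e1 e2
step 3: -469/15 + 25/3*e1 + 1341/40*e2 + 47/20*e1 e2
step 4: 938/15 - 1688/45*e1 - 1341/20*e2 + 4943/60*e1 e2
Answer: 4943/60


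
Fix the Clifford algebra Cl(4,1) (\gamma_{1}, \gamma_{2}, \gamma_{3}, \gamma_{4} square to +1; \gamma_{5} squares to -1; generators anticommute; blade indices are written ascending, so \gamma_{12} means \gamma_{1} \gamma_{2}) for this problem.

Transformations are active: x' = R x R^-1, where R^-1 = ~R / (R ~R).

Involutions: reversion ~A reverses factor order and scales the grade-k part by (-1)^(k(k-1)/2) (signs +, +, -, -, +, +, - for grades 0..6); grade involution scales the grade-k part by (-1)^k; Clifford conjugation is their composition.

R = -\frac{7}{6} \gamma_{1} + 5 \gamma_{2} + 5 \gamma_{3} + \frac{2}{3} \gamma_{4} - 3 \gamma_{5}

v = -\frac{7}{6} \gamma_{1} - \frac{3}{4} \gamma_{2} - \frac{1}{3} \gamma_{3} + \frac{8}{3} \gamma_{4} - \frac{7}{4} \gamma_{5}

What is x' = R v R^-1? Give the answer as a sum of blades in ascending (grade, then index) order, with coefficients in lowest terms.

~R = -\frac{7}{6} \gamma_{1} + 5 \gamma_{2} + 5 \gamma_{3} + \frac{2}{3} \gamma_{4} - 3 \gamma_{5}, and R ~R = \frac{1541}{36}, so R^-1 = ~R / (\frac{1541}{36}).
R v = -\frac{271}{36} + \frac{161}{24} \gamma_{12} + \frac{56}{9} \gamma_{13} - \frac{7}{3} \gamma_{14} - \frac{35}{24} \gamma_{15} + \frac{25}{12} \gamma_{23} + \frac{83}{6} \gamma_{24} - 11 \gamma_{25} + \frac{122}{9} \gamma_{34} - \frac{39}{4} \gamma_{35} + \frac{41}{6} \gamma_{45}
Answer: \frac{14581}{9246} \gamma_{1} - \frac{6217}{6164} \gamma_{2} - \frac{6589}{4623} \gamma_{3} - \frac{13412}{4623} \gamma_{4} + \frac{17291}{6164} \gamma_{5}


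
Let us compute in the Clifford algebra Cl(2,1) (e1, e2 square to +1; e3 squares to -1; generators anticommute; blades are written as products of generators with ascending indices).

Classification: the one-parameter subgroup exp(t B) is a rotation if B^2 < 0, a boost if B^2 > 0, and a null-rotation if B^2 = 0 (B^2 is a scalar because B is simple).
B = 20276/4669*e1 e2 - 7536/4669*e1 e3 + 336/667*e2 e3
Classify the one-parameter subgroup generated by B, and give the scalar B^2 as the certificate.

B^2 term by term: the squares give (20276/4669)^2*(e1 e2)^2 + (-7536/4669)^2*(e1 e3)^2 + (336/667)^2*(e2 e3)^2 = 411116176/21799561*(-1) + 56791296/21799561*(+1) + 112896/444889*(+1) = -16 (each basis 2-blade squares to minus the product of its generators' squares); cross terms between blades sharing an index anticommute and cancel. So B^2 = -16.
Answer: rotation, certificate B^2 = -16. The class reads off the invariant scalar -16 directly.


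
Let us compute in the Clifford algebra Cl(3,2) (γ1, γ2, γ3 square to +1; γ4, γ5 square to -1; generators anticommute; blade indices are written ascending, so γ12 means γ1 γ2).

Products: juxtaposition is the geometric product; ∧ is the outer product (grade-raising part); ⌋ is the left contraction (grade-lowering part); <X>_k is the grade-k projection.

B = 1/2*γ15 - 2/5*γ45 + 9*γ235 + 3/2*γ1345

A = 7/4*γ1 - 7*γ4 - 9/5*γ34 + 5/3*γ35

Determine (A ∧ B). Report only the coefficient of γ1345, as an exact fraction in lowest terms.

step 1: 14/5*γ145 + 63/4*γ1235 - 9/10*γ1345 - 63*γ2345
Answer: -9/10
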